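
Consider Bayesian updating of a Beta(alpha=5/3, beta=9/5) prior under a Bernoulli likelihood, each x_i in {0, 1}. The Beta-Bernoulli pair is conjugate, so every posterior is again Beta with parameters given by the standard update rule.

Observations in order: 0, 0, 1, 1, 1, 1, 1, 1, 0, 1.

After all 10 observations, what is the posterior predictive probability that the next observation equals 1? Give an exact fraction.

obs 1: x=0 → posterior Beta(5/3, 14/5)
obs 2: x=0 → posterior Beta(5/3, 19/5)
obs 3: x=1 → posterior Beta(8/3, 19/5)
obs 4: x=1 → posterior Beta(11/3, 19/5)
obs 5: x=1 → posterior Beta(14/3, 19/5)
obs 6: x=1 → posterior Beta(17/3, 19/5)
obs 7: x=1 → posterior Beta(20/3, 19/5)
obs 8: x=1 → posterior Beta(23/3, 19/5)
obs 9: x=0 → posterior Beta(23/3, 24/5)
obs 10: x=1 → posterior Beta(26/3, 24/5)

65/101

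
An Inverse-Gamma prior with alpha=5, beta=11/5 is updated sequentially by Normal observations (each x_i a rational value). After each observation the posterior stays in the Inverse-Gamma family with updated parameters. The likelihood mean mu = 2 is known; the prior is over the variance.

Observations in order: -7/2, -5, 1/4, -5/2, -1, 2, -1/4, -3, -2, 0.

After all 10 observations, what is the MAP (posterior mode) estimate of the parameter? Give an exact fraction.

6641/880

obs 1: x=-7/2 → posterior Inverse-Gamma(11/2, 693/40)
obs 2: x=-5 → posterior Inverse-Gamma(6, 1673/40)
obs 3: x=1/4 → posterior Inverse-Gamma(13/2, 6937/160)
obs 4: x=-5/2 → posterior Inverse-Gamma(7, 8557/160)
obs 5: x=-1 → posterior Inverse-Gamma(15/2, 9277/160)
obs 6: x=2 → posterior Inverse-Gamma(8, 9277/160)
obs 7: x=-1/4 → posterior Inverse-Gamma(17/2, 4841/80)
obs 8: x=-3 → posterior Inverse-Gamma(9, 5841/80)
obs 9: x=-2 → posterior Inverse-Gamma(19/2, 6481/80)
obs 10: x=0 → posterior Inverse-Gamma(10, 6641/80)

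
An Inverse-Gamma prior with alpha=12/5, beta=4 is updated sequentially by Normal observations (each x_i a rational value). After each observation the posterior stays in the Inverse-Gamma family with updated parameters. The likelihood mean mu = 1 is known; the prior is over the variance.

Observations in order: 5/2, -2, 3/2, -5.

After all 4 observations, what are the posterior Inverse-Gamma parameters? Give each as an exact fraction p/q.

alpha=22/5, beta=111/4

obs 1: x=5/2 → posterior Inverse-Gamma(29/10, 41/8)
obs 2: x=-2 → posterior Inverse-Gamma(17/5, 77/8)
obs 3: x=3/2 → posterior Inverse-Gamma(39/10, 39/4)
obs 4: x=-5 → posterior Inverse-Gamma(22/5, 111/4)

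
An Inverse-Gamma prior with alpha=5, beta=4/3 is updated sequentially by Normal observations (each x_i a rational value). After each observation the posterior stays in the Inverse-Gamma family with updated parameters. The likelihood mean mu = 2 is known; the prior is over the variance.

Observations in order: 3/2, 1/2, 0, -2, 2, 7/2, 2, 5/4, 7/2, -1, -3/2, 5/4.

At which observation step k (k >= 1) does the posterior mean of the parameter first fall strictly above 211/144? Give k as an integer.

k = 4

obs 1: x=3/2 → posterior Inverse-Gamma(11/2, 35/24)
obs 2: x=1/2 → posterior Inverse-Gamma(6, 31/12)
obs 3: x=0 → posterior Inverse-Gamma(13/2, 55/12)
obs 4: x=-2 → posterior Inverse-Gamma(7, 151/12)
obs 5: x=2 → posterior Inverse-Gamma(15/2, 151/12)
obs 6: x=7/2 → posterior Inverse-Gamma(8, 329/24)
obs 7: x=2 → posterior Inverse-Gamma(17/2, 329/24)
obs 8: x=5/4 → posterior Inverse-Gamma(9, 1343/96)
obs 9: x=7/2 → posterior Inverse-Gamma(19/2, 1451/96)
obs 10: x=-1 → posterior Inverse-Gamma(10, 1883/96)
obs 11: x=-3/2 → posterior Inverse-Gamma(21/2, 2471/96)
obs 12: x=5/4 → posterior Inverse-Gamma(11, 1249/48)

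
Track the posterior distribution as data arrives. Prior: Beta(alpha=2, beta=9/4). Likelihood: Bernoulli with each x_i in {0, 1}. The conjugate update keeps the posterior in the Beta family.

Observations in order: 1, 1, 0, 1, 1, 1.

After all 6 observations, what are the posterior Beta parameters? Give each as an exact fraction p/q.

alpha=7, beta=13/4

obs 1: x=1 → posterior Beta(3, 9/4)
obs 2: x=1 → posterior Beta(4, 9/4)
obs 3: x=0 → posterior Beta(4, 13/4)
obs 4: x=1 → posterior Beta(5, 13/4)
obs 5: x=1 → posterior Beta(6, 13/4)
obs 6: x=1 → posterior Beta(7, 13/4)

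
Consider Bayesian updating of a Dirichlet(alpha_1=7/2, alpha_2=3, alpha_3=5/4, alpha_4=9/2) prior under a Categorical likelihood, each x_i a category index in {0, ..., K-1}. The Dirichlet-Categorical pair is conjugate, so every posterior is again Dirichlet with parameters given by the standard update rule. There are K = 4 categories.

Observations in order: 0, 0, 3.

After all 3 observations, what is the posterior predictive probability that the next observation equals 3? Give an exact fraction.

22/61

obs 1: x=0 → posterior Dirichlet(9/2, 3, 5/4, 9/2)
obs 2: x=0 → posterior Dirichlet(11/2, 3, 5/4, 9/2)
obs 3: x=3 → posterior Dirichlet(11/2, 3, 5/4, 11/2)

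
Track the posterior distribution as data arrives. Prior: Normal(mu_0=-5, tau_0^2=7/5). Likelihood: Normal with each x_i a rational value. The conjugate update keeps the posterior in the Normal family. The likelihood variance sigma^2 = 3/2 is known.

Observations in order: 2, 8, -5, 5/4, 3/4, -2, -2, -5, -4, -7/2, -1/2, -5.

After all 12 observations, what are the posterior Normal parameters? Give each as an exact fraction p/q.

obs 1: x=2 → posterior Normal(-47/29, 21/29)
obs 2: x=8 → posterior Normal(65/43, 21/43)
obs 3: x=-5 → posterior Normal(-5/57, 7/19)
obs 4: x=5/4 → posterior Normal(25/142, 21/71)
obs 5: x=3/4 → posterior Normal(23/85, 21/85)
obs 6: x=-2 → posterior Normal(-5/99, 7/33)
obs 7: x=-2 → posterior Normal(-33/113, 21/113)
obs 8: x=-5 → posterior Normal(-103/127, 21/127)
obs 9: x=-4 → posterior Normal(-53/47, 7/47)
obs 10: x=-7/2 → posterior Normal(-208/155, 21/155)
obs 11: x=-1/2 → posterior Normal(-215/169, 21/169)
obs 12: x=-5 → posterior Normal(-95/61, 7/61)

mu_0=-95/61, tau_0^2=7/61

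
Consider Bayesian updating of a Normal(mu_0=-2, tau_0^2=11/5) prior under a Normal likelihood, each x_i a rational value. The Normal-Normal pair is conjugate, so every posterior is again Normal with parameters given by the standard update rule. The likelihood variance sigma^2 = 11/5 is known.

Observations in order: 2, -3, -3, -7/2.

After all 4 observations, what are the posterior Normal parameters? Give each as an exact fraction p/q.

obs 1: x=2 → posterior Normal(0, 11/10)
obs 2: x=-3 → posterior Normal(-1, 11/15)
obs 3: x=-3 → posterior Normal(-3/2, 11/20)
obs 4: x=-7/2 → posterior Normal(-19/10, 11/25)

mu_0=-19/10, tau_0^2=11/25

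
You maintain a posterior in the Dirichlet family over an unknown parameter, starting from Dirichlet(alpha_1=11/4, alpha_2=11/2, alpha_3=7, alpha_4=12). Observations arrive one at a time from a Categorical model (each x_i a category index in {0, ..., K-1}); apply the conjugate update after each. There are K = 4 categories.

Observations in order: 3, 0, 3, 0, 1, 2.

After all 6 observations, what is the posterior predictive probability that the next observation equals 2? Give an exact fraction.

obs 1: x=3 → posterior Dirichlet(11/4, 11/2, 7, 13)
obs 2: x=0 → posterior Dirichlet(15/4, 11/2, 7, 13)
obs 3: x=3 → posterior Dirichlet(15/4, 11/2, 7, 14)
obs 4: x=0 → posterior Dirichlet(19/4, 11/2, 7, 14)
obs 5: x=1 → posterior Dirichlet(19/4, 13/2, 7, 14)
obs 6: x=2 → posterior Dirichlet(19/4, 13/2, 8, 14)

32/133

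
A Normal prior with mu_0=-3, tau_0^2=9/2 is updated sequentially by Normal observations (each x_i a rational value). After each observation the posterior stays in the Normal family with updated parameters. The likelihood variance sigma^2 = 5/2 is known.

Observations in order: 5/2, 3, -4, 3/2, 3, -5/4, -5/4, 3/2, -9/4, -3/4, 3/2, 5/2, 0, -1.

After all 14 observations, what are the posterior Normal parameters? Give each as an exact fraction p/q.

mu_0=30/131, tau_0^2=45/262

obs 1: x=5/2 → posterior Normal(15/28, 45/28)
obs 2: x=3 → posterior Normal(3/2, 45/46)
obs 3: x=-4 → posterior Normal(-3/64, 45/64)
obs 4: x=3/2 → posterior Normal(12/41, 45/82)
obs 5: x=3 → posterior Normal(39/50, 9/20)
obs 6: x=-5/4 → posterior Normal(111/236, 45/118)
obs 7: x=-5/4 → posterior Normal(33/136, 45/136)
obs 8: x=3/2 → posterior Normal(30/77, 45/154)
obs 9: x=-9/4 → posterior Normal(39/344, 45/172)
obs 10: x=-3/4 → posterior Normal(3/95, 9/38)
obs 11: x=3/2 → posterior Normal(33/208, 45/208)
obs 12: x=5/2 → posterior Normal(39/113, 45/226)
obs 13: x=0 → posterior Normal(39/122, 45/244)
obs 14: x=-1 → posterior Normal(30/131, 45/262)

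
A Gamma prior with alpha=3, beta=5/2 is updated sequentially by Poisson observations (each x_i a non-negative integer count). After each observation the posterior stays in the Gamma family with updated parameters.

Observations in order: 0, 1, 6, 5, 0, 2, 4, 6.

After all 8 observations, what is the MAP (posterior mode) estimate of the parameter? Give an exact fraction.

52/21

obs 1: x=0 → posterior Gamma(3, 7/2)
obs 2: x=1 → posterior Gamma(4, 9/2)
obs 3: x=6 → posterior Gamma(10, 11/2)
obs 4: x=5 → posterior Gamma(15, 13/2)
obs 5: x=0 → posterior Gamma(15, 15/2)
obs 6: x=2 → posterior Gamma(17, 17/2)
obs 7: x=4 → posterior Gamma(21, 19/2)
obs 8: x=6 → posterior Gamma(27, 21/2)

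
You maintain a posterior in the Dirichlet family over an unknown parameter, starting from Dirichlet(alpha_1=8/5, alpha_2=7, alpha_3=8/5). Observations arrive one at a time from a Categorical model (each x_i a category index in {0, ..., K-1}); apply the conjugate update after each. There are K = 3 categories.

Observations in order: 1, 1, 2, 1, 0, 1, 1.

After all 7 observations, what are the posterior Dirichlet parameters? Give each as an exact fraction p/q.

obs 1: x=1 → posterior Dirichlet(8/5, 8, 8/5)
obs 2: x=1 → posterior Dirichlet(8/5, 9, 8/5)
obs 3: x=2 → posterior Dirichlet(8/5, 9, 13/5)
obs 4: x=1 → posterior Dirichlet(8/5, 10, 13/5)
obs 5: x=0 → posterior Dirichlet(13/5, 10, 13/5)
obs 6: x=1 → posterior Dirichlet(13/5, 11, 13/5)
obs 7: x=1 → posterior Dirichlet(13/5, 12, 13/5)

alpha_1=13/5, alpha_2=12, alpha_3=13/5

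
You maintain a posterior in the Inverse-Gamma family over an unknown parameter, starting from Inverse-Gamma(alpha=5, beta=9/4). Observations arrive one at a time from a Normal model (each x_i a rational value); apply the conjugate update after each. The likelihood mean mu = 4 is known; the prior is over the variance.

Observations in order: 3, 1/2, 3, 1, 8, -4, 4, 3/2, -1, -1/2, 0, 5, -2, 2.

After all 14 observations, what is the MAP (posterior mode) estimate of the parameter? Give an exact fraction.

obs 1: x=3 → posterior Inverse-Gamma(11/2, 11/4)
obs 2: x=1/2 → posterior Inverse-Gamma(6, 71/8)
obs 3: x=3 → posterior Inverse-Gamma(13/2, 75/8)
obs 4: x=1 → posterior Inverse-Gamma(7, 111/8)
obs 5: x=8 → posterior Inverse-Gamma(15/2, 175/8)
obs 6: x=-4 → posterior Inverse-Gamma(8, 431/8)
obs 7: x=4 → posterior Inverse-Gamma(17/2, 431/8)
obs 8: x=3/2 → posterior Inverse-Gamma(9, 57)
obs 9: x=-1 → posterior Inverse-Gamma(19/2, 139/2)
obs 10: x=-1/2 → posterior Inverse-Gamma(10, 637/8)
obs 11: x=0 → posterior Inverse-Gamma(21/2, 701/8)
obs 12: x=5 → posterior Inverse-Gamma(11, 705/8)
obs 13: x=-2 → posterior Inverse-Gamma(23/2, 849/8)
obs 14: x=2 → posterior Inverse-Gamma(12, 865/8)

865/104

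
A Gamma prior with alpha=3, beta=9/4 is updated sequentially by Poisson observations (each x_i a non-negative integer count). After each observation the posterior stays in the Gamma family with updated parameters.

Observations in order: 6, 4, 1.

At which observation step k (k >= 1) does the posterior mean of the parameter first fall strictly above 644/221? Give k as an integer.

obs 1: x=6 → posterior Gamma(9, 13/4)
obs 2: x=4 → posterior Gamma(13, 17/4)
obs 3: x=1 → posterior Gamma(14, 21/4)

k = 2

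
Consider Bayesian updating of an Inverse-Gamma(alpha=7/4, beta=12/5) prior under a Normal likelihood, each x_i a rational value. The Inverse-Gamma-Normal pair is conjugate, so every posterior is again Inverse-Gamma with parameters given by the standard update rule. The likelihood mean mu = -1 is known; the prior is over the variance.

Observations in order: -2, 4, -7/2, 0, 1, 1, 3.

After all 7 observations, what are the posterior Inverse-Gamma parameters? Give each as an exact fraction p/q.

alpha=21/4, beta=1241/40

obs 1: x=-2 → posterior Inverse-Gamma(9/4, 29/10)
obs 2: x=4 → posterior Inverse-Gamma(11/4, 77/5)
obs 3: x=-7/2 → posterior Inverse-Gamma(13/4, 741/40)
obs 4: x=0 → posterior Inverse-Gamma(15/4, 761/40)
obs 5: x=1 → posterior Inverse-Gamma(17/4, 841/40)
obs 6: x=1 → posterior Inverse-Gamma(19/4, 921/40)
obs 7: x=3 → posterior Inverse-Gamma(21/4, 1241/40)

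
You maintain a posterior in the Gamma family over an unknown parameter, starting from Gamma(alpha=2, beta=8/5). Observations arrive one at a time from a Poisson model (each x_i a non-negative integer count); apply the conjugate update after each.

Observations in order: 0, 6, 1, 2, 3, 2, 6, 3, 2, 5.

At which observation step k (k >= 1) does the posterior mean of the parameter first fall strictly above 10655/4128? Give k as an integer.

obs 1: x=0 → posterior Gamma(2, 13/5)
obs 2: x=6 → posterior Gamma(8, 18/5)
obs 3: x=1 → posterior Gamma(9, 23/5)
obs 4: x=2 → posterior Gamma(11, 28/5)
obs 5: x=3 → posterior Gamma(14, 33/5)
obs 6: x=2 → posterior Gamma(16, 38/5)
obs 7: x=6 → posterior Gamma(22, 43/5)
obs 8: x=3 → posterior Gamma(25, 48/5)
obs 9: x=2 → posterior Gamma(27, 53/5)
obs 10: x=5 → posterior Gamma(32, 58/5)

k = 8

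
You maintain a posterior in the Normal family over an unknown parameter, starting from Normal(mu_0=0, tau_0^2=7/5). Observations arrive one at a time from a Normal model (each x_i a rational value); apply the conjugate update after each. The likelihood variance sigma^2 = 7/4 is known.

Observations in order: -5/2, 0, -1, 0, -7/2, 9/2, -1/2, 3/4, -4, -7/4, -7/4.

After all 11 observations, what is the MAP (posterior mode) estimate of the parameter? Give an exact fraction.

obs 1: x=-5/2 → posterior Normal(-10/9, 7/9)
obs 2: x=0 → posterior Normal(-10/13, 7/13)
obs 3: x=-1 → posterior Normal(-14/17, 7/17)
obs 4: x=0 → posterior Normal(-2/3, 1/3)
obs 5: x=-7/2 → posterior Normal(-28/25, 7/25)
obs 6: x=9/2 → posterior Normal(-10/29, 7/29)
obs 7: x=-1/2 → posterior Normal(-4/11, 7/33)
obs 8: x=3/4 → posterior Normal(-9/37, 7/37)
obs 9: x=-4 → posterior Normal(-25/41, 7/41)
obs 10: x=-7/4 → posterior Normal(-32/45, 7/45)
obs 11: x=-7/4 → posterior Normal(-39/49, 1/7)

-39/49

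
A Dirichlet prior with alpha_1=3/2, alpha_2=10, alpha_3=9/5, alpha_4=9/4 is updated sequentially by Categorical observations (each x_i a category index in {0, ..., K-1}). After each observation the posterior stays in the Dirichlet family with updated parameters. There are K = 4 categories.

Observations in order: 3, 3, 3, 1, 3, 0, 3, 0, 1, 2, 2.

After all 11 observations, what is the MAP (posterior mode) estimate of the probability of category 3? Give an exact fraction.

obs 1: x=3 → posterior Dirichlet(3/2, 10, 9/5, 13/4)
obs 2: x=3 → posterior Dirichlet(3/2, 10, 9/5, 17/4)
obs 3: x=3 → posterior Dirichlet(3/2, 10, 9/5, 21/4)
obs 4: x=1 → posterior Dirichlet(3/2, 11, 9/5, 21/4)
obs 5: x=3 → posterior Dirichlet(3/2, 11, 9/5, 25/4)
obs 6: x=0 → posterior Dirichlet(5/2, 11, 9/5, 25/4)
obs 7: x=3 → posterior Dirichlet(5/2, 11, 9/5, 29/4)
obs 8: x=0 → posterior Dirichlet(7/2, 11, 9/5, 29/4)
obs 9: x=1 → posterior Dirichlet(7/2, 12, 9/5, 29/4)
obs 10: x=2 → posterior Dirichlet(7/2, 12, 14/5, 29/4)
obs 11: x=2 → posterior Dirichlet(7/2, 12, 19/5, 29/4)

125/451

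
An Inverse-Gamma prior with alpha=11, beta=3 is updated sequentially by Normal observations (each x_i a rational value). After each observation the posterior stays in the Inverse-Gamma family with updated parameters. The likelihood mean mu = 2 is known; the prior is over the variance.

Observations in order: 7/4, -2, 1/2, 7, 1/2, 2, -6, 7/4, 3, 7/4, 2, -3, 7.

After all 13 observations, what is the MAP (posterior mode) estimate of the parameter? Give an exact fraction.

obs 1: x=7/4 → posterior Inverse-Gamma(23/2, 97/32)
obs 2: x=-2 → posterior Inverse-Gamma(12, 353/32)
obs 3: x=1/2 → posterior Inverse-Gamma(25/2, 389/32)
obs 4: x=7 → posterior Inverse-Gamma(13, 789/32)
obs 5: x=1/2 → posterior Inverse-Gamma(27/2, 825/32)
obs 6: x=2 → posterior Inverse-Gamma(14, 825/32)
obs 7: x=-6 → posterior Inverse-Gamma(29/2, 1849/32)
obs 8: x=7/4 → posterior Inverse-Gamma(15, 925/16)
obs 9: x=3 → posterior Inverse-Gamma(31/2, 933/16)
obs 10: x=7/4 → posterior Inverse-Gamma(16, 1867/32)
obs 11: x=2 → posterior Inverse-Gamma(33/2, 1867/32)
obs 12: x=-3 → posterior Inverse-Gamma(17, 2267/32)
obs 13: x=7 → posterior Inverse-Gamma(35/2, 2667/32)

2667/592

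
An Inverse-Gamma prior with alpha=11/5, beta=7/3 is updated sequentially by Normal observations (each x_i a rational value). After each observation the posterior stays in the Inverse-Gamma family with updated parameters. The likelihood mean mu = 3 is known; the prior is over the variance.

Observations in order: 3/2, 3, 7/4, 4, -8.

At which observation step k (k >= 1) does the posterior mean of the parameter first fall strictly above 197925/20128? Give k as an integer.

k = 5

obs 1: x=3/2 → posterior Inverse-Gamma(27/10, 83/24)
obs 2: x=3 → posterior Inverse-Gamma(16/5, 83/24)
obs 3: x=7/4 → posterior Inverse-Gamma(37/10, 407/96)
obs 4: x=4 → posterior Inverse-Gamma(21/5, 455/96)
obs 5: x=-8 → posterior Inverse-Gamma(47/10, 6263/96)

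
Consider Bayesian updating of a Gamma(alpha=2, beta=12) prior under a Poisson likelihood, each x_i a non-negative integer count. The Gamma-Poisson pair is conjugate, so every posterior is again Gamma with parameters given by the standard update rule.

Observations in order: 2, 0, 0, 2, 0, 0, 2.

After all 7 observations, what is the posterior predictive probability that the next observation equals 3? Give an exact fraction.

50950689123/5120000000000

obs 1: x=2 → posterior Gamma(4, 13)
obs 2: x=0 → posterior Gamma(4, 14)
obs 3: x=0 → posterior Gamma(4, 15)
obs 4: x=2 → posterior Gamma(6, 16)
obs 5: x=0 → posterior Gamma(6, 17)
obs 6: x=0 → posterior Gamma(6, 18)
obs 7: x=2 → posterior Gamma(8, 19)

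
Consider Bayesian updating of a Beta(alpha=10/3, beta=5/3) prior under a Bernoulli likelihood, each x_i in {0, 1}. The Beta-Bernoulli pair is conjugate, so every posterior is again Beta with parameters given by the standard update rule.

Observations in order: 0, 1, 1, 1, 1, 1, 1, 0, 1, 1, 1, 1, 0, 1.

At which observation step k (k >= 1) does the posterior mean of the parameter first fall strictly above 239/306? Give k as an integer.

obs 1: x=0 → posterior Beta(10/3, 8/3)
obs 2: x=1 → posterior Beta(13/3, 8/3)
obs 3: x=1 → posterior Beta(16/3, 8/3)
obs 4: x=1 → posterior Beta(19/3, 8/3)
obs 5: x=1 → posterior Beta(22/3, 8/3)
obs 6: x=1 → posterior Beta(25/3, 8/3)
obs 7: x=1 → posterior Beta(28/3, 8/3)
obs 8: x=0 → posterior Beta(28/3, 11/3)
obs 9: x=1 → posterior Beta(31/3, 11/3)
obs 10: x=1 → posterior Beta(34/3, 11/3)
obs 11: x=1 → posterior Beta(37/3, 11/3)
obs 12: x=1 → posterior Beta(40/3, 11/3)
obs 13: x=0 → posterior Beta(40/3, 14/3)
obs 14: x=1 → posterior Beta(43/3, 14/3)

k = 12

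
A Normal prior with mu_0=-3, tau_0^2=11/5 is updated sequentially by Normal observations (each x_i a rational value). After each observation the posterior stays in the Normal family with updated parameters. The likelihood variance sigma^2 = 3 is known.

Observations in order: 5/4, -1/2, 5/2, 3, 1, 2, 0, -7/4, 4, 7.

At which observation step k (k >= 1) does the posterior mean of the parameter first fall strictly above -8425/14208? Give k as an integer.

obs 1: x=5/4 → posterior Normal(-125/104, 33/26)
obs 2: x=-1/2 → posterior Normal(-147/148, 33/37)
obs 3: x=5/2 → posterior Normal(-37/192, 11/16)
obs 4: x=3 → posterior Normal(95/236, 33/59)
obs 5: x=1 → posterior Normal(139/280, 33/70)
obs 6: x=2 → posterior Normal(227/324, 11/27)
obs 7: x=0 → posterior Normal(227/368, 33/92)
obs 8: x=-7/4 → posterior Normal(75/206, 33/103)
obs 9: x=4 → posterior Normal(163/228, 11/38)
obs 10: x=7 → posterior Normal(317/250, 33/125)

k = 3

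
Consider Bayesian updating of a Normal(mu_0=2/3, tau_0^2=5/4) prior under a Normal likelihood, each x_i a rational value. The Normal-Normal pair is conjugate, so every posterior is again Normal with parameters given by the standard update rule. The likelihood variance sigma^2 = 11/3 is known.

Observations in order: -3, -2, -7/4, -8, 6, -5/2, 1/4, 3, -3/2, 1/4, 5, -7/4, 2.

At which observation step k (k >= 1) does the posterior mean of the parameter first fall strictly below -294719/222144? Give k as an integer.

obs 1: x=-3 → posterior Normal(-47/177, 55/59)
obs 2: x=-2 → posterior Normal(-137/222, 55/74)
obs 3: x=-7/4 → posterior Normal(-863/1068, 55/89)
obs 4: x=-8 → posterior Normal(-2303/1248, 55/104)
obs 5: x=6 → posterior Normal(-1223/1428, 55/119)
obs 6: x=-5/2 → posterior Normal(-1673/1608, 55/134)
obs 7: x=1/4 → posterior Normal(-407/447, 55/149)
obs 8: x=3 → posterior Normal(-68/123, 55/164)
obs 9: x=-3/2 → posterior Normal(-679/1074, 55/179)
obs 10: x=1/4 → posterior Normal(-1313/2328, 55/194)
obs 11: x=5 → posterior Normal(-413/2508, 5/19)
obs 12: x=-7/4 → posterior Normal(-13/48, 55/224)
obs 13: x=2 → posterior Normal(-92/717, 55/239)

k = 4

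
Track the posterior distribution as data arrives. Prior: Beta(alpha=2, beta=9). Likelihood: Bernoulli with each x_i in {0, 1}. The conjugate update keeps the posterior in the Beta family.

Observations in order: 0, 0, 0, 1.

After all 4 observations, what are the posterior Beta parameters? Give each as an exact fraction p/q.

obs 1: x=0 → posterior Beta(2, 10)
obs 2: x=0 → posterior Beta(2, 11)
obs 3: x=0 → posterior Beta(2, 12)
obs 4: x=1 → posterior Beta(3, 12)

alpha=3, beta=12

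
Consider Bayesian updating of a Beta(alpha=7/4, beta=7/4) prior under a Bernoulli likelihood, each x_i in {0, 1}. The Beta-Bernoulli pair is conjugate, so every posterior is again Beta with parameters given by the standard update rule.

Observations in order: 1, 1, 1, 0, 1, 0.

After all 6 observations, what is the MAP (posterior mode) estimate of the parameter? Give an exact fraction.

19/30

obs 1: x=1 → posterior Beta(11/4, 7/4)
obs 2: x=1 → posterior Beta(15/4, 7/4)
obs 3: x=1 → posterior Beta(19/4, 7/4)
obs 4: x=0 → posterior Beta(19/4, 11/4)
obs 5: x=1 → posterior Beta(23/4, 11/4)
obs 6: x=0 → posterior Beta(23/4, 15/4)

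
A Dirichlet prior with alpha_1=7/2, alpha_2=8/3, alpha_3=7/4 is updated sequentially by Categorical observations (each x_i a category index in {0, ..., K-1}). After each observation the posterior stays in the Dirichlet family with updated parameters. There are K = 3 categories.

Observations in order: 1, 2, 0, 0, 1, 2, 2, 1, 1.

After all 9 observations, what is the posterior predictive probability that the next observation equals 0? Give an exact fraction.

obs 1: x=1 → posterior Dirichlet(7/2, 11/3, 7/4)
obs 2: x=2 → posterior Dirichlet(7/2, 11/3, 11/4)
obs 3: x=0 → posterior Dirichlet(9/2, 11/3, 11/4)
obs 4: x=0 → posterior Dirichlet(11/2, 11/3, 11/4)
obs 5: x=1 → posterior Dirichlet(11/2, 14/3, 11/4)
obs 6: x=2 → posterior Dirichlet(11/2, 14/3, 15/4)
obs 7: x=2 → posterior Dirichlet(11/2, 14/3, 19/4)
obs 8: x=1 → posterior Dirichlet(11/2, 17/3, 19/4)
obs 9: x=1 → posterior Dirichlet(11/2, 20/3, 19/4)

66/203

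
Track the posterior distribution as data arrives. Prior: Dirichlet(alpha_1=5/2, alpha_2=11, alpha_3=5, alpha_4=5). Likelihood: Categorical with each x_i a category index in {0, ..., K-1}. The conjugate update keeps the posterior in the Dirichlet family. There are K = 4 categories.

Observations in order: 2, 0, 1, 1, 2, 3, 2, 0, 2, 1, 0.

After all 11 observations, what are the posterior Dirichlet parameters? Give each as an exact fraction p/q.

alpha_1=11/2, alpha_2=14, alpha_3=9, alpha_4=6

obs 1: x=2 → posterior Dirichlet(5/2, 11, 6, 5)
obs 2: x=0 → posterior Dirichlet(7/2, 11, 6, 5)
obs 3: x=1 → posterior Dirichlet(7/2, 12, 6, 5)
obs 4: x=1 → posterior Dirichlet(7/2, 13, 6, 5)
obs 5: x=2 → posterior Dirichlet(7/2, 13, 7, 5)
obs 6: x=3 → posterior Dirichlet(7/2, 13, 7, 6)
obs 7: x=2 → posterior Dirichlet(7/2, 13, 8, 6)
obs 8: x=0 → posterior Dirichlet(9/2, 13, 8, 6)
obs 9: x=2 → posterior Dirichlet(9/2, 13, 9, 6)
obs 10: x=1 → posterior Dirichlet(9/2, 14, 9, 6)
obs 11: x=0 → posterior Dirichlet(11/2, 14, 9, 6)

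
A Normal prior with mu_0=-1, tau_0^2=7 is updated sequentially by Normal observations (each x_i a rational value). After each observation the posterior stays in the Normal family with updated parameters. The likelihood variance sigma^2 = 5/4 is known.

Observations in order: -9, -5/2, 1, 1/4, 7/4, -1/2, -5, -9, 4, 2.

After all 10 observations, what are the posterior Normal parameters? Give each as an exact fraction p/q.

obs 1: x=-9 → posterior Normal(-257/33, 35/33)
obs 2: x=-5/2 → posterior Normal(-327/61, 35/61)
obs 3: x=1 → posterior Normal(-299/89, 35/89)
obs 4: x=1/4 → posterior Normal(-292/117, 35/117)
obs 5: x=7/4 → posterior Normal(-243/145, 7/29)
obs 6: x=-1/2 → posterior Normal(-257/173, 35/173)
obs 7: x=-5 → posterior Normal(-397/201, 35/201)
obs 8: x=-9 → posterior Normal(-649/229, 35/229)
obs 9: x=4 → posterior Normal(-537/257, 35/257)
obs 10: x=2 → posterior Normal(-481/285, 7/57)

mu_0=-481/285, tau_0^2=7/57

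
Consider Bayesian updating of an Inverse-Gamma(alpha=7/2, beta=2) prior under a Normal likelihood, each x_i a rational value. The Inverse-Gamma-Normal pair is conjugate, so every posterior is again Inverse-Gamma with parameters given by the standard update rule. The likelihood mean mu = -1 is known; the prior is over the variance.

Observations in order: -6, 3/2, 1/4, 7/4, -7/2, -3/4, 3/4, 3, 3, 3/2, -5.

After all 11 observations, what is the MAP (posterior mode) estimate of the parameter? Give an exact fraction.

obs 1: x=-6 → posterior Inverse-Gamma(4, 29/2)
obs 2: x=3/2 → posterior Inverse-Gamma(9/2, 141/8)
obs 3: x=1/4 → posterior Inverse-Gamma(5, 589/32)
obs 4: x=7/4 → posterior Inverse-Gamma(11/2, 355/16)
obs 5: x=-7/2 → posterior Inverse-Gamma(6, 405/16)
obs 6: x=-3/4 → posterior Inverse-Gamma(13/2, 811/32)
obs 7: x=3/4 → posterior Inverse-Gamma(7, 215/8)
obs 8: x=3 → posterior Inverse-Gamma(15/2, 279/8)
obs 9: x=3 → posterior Inverse-Gamma(8, 343/8)
obs 10: x=3/2 → posterior Inverse-Gamma(17/2, 46)
obs 11: x=-5 → posterior Inverse-Gamma(9, 54)

27/5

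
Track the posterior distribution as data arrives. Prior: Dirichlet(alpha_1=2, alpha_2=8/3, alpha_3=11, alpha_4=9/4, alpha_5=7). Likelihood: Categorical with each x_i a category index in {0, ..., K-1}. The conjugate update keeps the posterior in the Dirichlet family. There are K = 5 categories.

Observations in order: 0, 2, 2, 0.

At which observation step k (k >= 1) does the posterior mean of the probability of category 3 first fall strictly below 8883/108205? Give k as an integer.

k = 3

obs 1: x=0 → posterior Dirichlet(3, 8/3, 11, 9/4, 7)
obs 2: x=2 → posterior Dirichlet(3, 8/3, 12, 9/4, 7)
obs 3: x=2 → posterior Dirichlet(3, 8/3, 13, 9/4, 7)
obs 4: x=0 → posterior Dirichlet(4, 8/3, 13, 9/4, 7)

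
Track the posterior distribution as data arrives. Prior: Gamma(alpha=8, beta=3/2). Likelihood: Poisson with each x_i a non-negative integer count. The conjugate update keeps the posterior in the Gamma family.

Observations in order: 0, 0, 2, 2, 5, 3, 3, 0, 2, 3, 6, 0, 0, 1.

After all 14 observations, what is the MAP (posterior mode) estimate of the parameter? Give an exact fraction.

68/31

obs 1: x=0 → posterior Gamma(8, 5/2)
obs 2: x=0 → posterior Gamma(8, 7/2)
obs 3: x=2 → posterior Gamma(10, 9/2)
obs 4: x=2 → posterior Gamma(12, 11/2)
obs 5: x=5 → posterior Gamma(17, 13/2)
obs 6: x=3 → posterior Gamma(20, 15/2)
obs 7: x=3 → posterior Gamma(23, 17/2)
obs 8: x=0 → posterior Gamma(23, 19/2)
obs 9: x=2 → posterior Gamma(25, 21/2)
obs 10: x=3 → posterior Gamma(28, 23/2)
obs 11: x=6 → posterior Gamma(34, 25/2)
obs 12: x=0 → posterior Gamma(34, 27/2)
obs 13: x=0 → posterior Gamma(34, 29/2)
obs 14: x=1 → posterior Gamma(35, 31/2)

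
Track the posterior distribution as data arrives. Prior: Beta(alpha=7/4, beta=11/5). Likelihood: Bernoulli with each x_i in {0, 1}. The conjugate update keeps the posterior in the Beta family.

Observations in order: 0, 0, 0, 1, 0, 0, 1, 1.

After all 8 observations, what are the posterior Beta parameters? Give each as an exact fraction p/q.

alpha=19/4, beta=36/5

obs 1: x=0 → posterior Beta(7/4, 16/5)
obs 2: x=0 → posterior Beta(7/4, 21/5)
obs 3: x=0 → posterior Beta(7/4, 26/5)
obs 4: x=1 → posterior Beta(11/4, 26/5)
obs 5: x=0 → posterior Beta(11/4, 31/5)
obs 6: x=0 → posterior Beta(11/4, 36/5)
obs 7: x=1 → posterior Beta(15/4, 36/5)
obs 8: x=1 → posterior Beta(19/4, 36/5)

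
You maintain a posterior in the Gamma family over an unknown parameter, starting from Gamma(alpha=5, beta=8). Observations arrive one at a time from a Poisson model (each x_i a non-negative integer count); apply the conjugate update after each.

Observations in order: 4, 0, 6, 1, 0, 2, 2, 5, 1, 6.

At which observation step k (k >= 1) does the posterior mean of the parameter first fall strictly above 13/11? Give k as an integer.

k = 3

obs 1: x=4 → posterior Gamma(9, 9)
obs 2: x=0 → posterior Gamma(9, 10)
obs 3: x=6 → posterior Gamma(15, 11)
obs 4: x=1 → posterior Gamma(16, 12)
obs 5: x=0 → posterior Gamma(16, 13)
obs 6: x=2 → posterior Gamma(18, 14)
obs 7: x=2 → posterior Gamma(20, 15)
obs 8: x=5 → posterior Gamma(25, 16)
obs 9: x=1 → posterior Gamma(26, 17)
obs 10: x=6 → posterior Gamma(32, 18)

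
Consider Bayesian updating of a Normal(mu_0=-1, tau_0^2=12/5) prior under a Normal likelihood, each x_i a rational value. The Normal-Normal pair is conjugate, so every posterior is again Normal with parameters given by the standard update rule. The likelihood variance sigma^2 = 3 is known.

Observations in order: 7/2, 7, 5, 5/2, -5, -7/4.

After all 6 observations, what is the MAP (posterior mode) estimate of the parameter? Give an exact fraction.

40/29

obs 1: x=7/2 → posterior Normal(1, 4/3)
obs 2: x=7 → posterior Normal(37/13, 12/13)
obs 3: x=5 → posterior Normal(57/17, 12/17)
obs 4: x=5/2 → posterior Normal(67/21, 4/7)
obs 5: x=-5 → posterior Normal(47/25, 12/25)
obs 6: x=-7/4 → posterior Normal(40/29, 12/29)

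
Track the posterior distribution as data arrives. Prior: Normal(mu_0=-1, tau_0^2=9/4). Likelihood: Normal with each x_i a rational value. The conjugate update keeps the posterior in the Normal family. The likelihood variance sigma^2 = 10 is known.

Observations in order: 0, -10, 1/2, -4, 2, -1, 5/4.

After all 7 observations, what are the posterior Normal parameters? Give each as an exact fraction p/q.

mu_0=-565/412, tau_0^2=90/103

obs 1: x=0 → posterior Normal(-40/49, 90/49)
obs 2: x=-10 → posterior Normal(-65/29, 45/29)
obs 3: x=1/2 → posterior Normal(-251/134, 90/67)
obs 4: x=-4 → posterior Normal(-17/8, 45/38)
obs 5: x=2 → posterior Normal(-287/170, 18/17)
obs 6: x=-1 → posterior Normal(-305/188, 45/47)
obs 7: x=5/4 → posterior Normal(-565/412, 90/103)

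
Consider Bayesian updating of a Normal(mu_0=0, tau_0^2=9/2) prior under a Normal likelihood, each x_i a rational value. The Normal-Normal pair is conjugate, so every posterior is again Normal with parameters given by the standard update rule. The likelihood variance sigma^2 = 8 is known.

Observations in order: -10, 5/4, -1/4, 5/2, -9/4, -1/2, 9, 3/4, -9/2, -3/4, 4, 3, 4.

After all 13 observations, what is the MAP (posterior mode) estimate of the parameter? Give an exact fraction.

225/532

obs 1: x=-10 → posterior Normal(-18/5, 72/25)
obs 2: x=5/4 → posterior Normal(-315/136, 36/17)
obs 3: x=-1/4 → posterior Normal(-81/43, 72/43)
obs 4: x=5/2 → posterior Normal(-9/8, 18/13)
obs 5: x=-9/4 → posterior Normal(-315/244, 72/61)
obs 6: x=-1/2 → posterior Normal(-333/280, 36/35)
obs 7: x=9 → posterior Normal(-9/316, 72/79)
obs 8: x=3/4 → posterior Normal(9/176, 9/11)
obs 9: x=-9/2 → posterior Normal(-36/97, 72/97)
obs 10: x=-3/4 → posterior Normal(-171/424, 36/53)
obs 11: x=4 → posterior Normal(-27/460, 72/115)
obs 12: x=3 → posterior Normal(81/496, 18/31)
obs 13: x=4 → posterior Normal(225/532, 72/133)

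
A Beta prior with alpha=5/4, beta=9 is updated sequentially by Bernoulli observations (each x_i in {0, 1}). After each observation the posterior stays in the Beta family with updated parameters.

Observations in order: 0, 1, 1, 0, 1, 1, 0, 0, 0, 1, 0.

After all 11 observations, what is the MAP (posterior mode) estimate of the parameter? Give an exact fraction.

obs 1: x=0 → posterior Beta(5/4, 10)
obs 2: x=1 → posterior Beta(9/4, 10)
obs 3: x=1 → posterior Beta(13/4, 10)
obs 4: x=0 → posterior Beta(13/4, 11)
obs 5: x=1 → posterior Beta(17/4, 11)
obs 6: x=1 → posterior Beta(21/4, 11)
obs 7: x=0 → posterior Beta(21/4, 12)
obs 8: x=0 → posterior Beta(21/4, 13)
obs 9: x=0 → posterior Beta(21/4, 14)
obs 10: x=1 → posterior Beta(25/4, 14)
obs 11: x=0 → posterior Beta(25/4, 15)

3/11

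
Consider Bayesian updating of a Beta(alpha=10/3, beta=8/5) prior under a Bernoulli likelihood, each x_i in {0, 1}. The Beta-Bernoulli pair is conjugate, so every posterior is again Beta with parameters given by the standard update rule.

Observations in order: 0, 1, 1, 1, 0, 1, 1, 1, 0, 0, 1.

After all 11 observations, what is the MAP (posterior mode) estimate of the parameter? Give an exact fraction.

obs 1: x=0 → posterior Beta(10/3, 13/5)
obs 2: x=1 → posterior Beta(13/3, 13/5)
obs 3: x=1 → posterior Beta(16/3, 13/5)
obs 4: x=1 → posterior Beta(19/3, 13/5)
obs 5: x=0 → posterior Beta(19/3, 18/5)
obs 6: x=1 → posterior Beta(22/3, 18/5)
obs 7: x=1 → posterior Beta(25/3, 18/5)
obs 8: x=1 → posterior Beta(28/3, 18/5)
obs 9: x=0 → posterior Beta(28/3, 23/5)
obs 10: x=0 → posterior Beta(28/3, 28/5)
obs 11: x=1 → posterior Beta(31/3, 28/5)

140/209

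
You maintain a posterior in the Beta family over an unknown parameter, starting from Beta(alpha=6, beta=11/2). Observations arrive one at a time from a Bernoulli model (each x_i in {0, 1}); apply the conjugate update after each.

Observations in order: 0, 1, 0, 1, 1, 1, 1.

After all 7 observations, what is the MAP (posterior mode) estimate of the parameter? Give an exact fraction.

20/33

obs 1: x=0 → posterior Beta(6, 13/2)
obs 2: x=1 → posterior Beta(7, 13/2)
obs 3: x=0 → posterior Beta(7, 15/2)
obs 4: x=1 → posterior Beta(8, 15/2)
obs 5: x=1 → posterior Beta(9, 15/2)
obs 6: x=1 → posterior Beta(10, 15/2)
obs 7: x=1 → posterior Beta(11, 15/2)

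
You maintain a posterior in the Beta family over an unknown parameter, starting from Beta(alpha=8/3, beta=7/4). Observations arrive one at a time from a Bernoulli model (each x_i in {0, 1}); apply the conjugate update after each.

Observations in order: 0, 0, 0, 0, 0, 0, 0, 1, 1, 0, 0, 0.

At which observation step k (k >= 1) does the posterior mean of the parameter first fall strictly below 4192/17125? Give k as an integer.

obs 1: x=0 → posterior Beta(8/3, 11/4)
obs 2: x=0 → posterior Beta(8/3, 15/4)
obs 3: x=0 → posterior Beta(8/3, 19/4)
obs 4: x=0 → posterior Beta(8/3, 23/4)
obs 5: x=0 → posterior Beta(8/3, 27/4)
obs 6: x=0 → posterior Beta(8/3, 31/4)
obs 7: x=0 → posterior Beta(8/3, 35/4)
obs 8: x=1 → posterior Beta(11/3, 35/4)
obs 9: x=1 → posterior Beta(14/3, 35/4)
obs 10: x=0 → posterior Beta(14/3, 39/4)
obs 11: x=0 → posterior Beta(14/3, 43/4)
obs 12: x=0 → posterior Beta(14/3, 47/4)

k = 7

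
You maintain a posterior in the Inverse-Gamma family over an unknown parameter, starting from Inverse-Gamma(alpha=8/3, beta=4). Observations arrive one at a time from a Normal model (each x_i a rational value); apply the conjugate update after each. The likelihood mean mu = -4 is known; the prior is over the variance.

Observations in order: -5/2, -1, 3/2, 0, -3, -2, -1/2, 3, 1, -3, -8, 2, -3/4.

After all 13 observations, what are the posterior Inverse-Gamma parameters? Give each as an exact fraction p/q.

obs 1: x=-5/2 → posterior Inverse-Gamma(19/6, 41/8)
obs 2: x=-1 → posterior Inverse-Gamma(11/3, 77/8)
obs 3: x=3/2 → posterior Inverse-Gamma(25/6, 99/4)
obs 4: x=0 → posterior Inverse-Gamma(14/3, 131/4)
obs 5: x=-3 → posterior Inverse-Gamma(31/6, 133/4)
obs 6: x=-2 → posterior Inverse-Gamma(17/3, 141/4)
obs 7: x=-1/2 → posterior Inverse-Gamma(37/6, 331/8)
obs 8: x=3 → posterior Inverse-Gamma(20/3, 527/8)
obs 9: x=1 → posterior Inverse-Gamma(43/6, 627/8)
obs 10: x=-3 → posterior Inverse-Gamma(23/3, 631/8)
obs 11: x=-8 → posterior Inverse-Gamma(49/6, 695/8)
obs 12: x=2 → posterior Inverse-Gamma(26/3, 839/8)
obs 13: x=-3/4 → posterior Inverse-Gamma(55/6, 3525/32)

alpha=55/6, beta=3525/32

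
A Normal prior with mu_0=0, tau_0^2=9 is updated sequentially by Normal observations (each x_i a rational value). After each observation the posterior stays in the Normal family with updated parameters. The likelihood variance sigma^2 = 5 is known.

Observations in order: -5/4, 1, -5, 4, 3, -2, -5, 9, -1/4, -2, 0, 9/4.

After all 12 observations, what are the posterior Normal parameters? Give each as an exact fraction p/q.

mu_0=135/452, tau_0^2=45/113

obs 1: x=-5/4 → posterior Normal(-45/56, 45/14)
obs 2: x=1 → posterior Normal(-9/92, 45/23)
obs 3: x=-5 → posterior Normal(-189/128, 45/32)
obs 4: x=4 → posterior Normal(-45/164, 45/41)
obs 5: x=3 → posterior Normal(63/200, 9/10)
obs 6: x=-2 → posterior Normal(-9/236, 45/59)
obs 7: x=-5 → posterior Normal(-189/272, 45/68)
obs 8: x=9 → posterior Normal(135/308, 45/77)
obs 9: x=-1/4 → posterior Normal(63/172, 45/86)
obs 10: x=-2 → posterior Normal(27/190, 9/19)
obs 11: x=0 → posterior Normal(27/208, 45/104)
obs 12: x=9/4 → posterior Normal(135/452, 45/113)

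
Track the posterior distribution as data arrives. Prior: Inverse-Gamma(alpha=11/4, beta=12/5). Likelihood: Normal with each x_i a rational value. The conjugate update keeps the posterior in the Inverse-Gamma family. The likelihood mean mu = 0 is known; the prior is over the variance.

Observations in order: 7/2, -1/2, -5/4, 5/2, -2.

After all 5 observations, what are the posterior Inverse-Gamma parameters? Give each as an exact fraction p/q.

obs 1: x=7/2 → posterior Inverse-Gamma(13/4, 341/40)
obs 2: x=-1/2 → posterior Inverse-Gamma(15/4, 173/20)
obs 3: x=-5/4 → posterior Inverse-Gamma(17/4, 1509/160)
obs 4: x=5/2 → posterior Inverse-Gamma(19/4, 2009/160)
obs 5: x=-2 → posterior Inverse-Gamma(21/4, 2329/160)

alpha=21/4, beta=2329/160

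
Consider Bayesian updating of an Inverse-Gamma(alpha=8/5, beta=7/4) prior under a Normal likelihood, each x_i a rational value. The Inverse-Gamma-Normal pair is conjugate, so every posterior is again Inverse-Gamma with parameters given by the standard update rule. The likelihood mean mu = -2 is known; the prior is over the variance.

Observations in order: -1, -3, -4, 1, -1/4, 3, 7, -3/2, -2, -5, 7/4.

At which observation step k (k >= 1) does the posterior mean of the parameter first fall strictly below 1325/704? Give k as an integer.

k = 2

obs 1: x=-1 → posterior Inverse-Gamma(21/10, 9/4)
obs 2: x=-3 → posterior Inverse-Gamma(13/5, 11/4)
obs 3: x=-4 → posterior Inverse-Gamma(31/10, 19/4)
obs 4: x=1 → posterior Inverse-Gamma(18/5, 37/4)
obs 5: x=-1/4 → posterior Inverse-Gamma(41/10, 345/32)
obs 6: x=3 → posterior Inverse-Gamma(23/5, 745/32)
obs 7: x=7 → posterior Inverse-Gamma(51/10, 2041/32)
obs 8: x=-3/2 → posterior Inverse-Gamma(28/5, 2045/32)
obs 9: x=-2 → posterior Inverse-Gamma(61/10, 2045/32)
obs 10: x=-5 → posterior Inverse-Gamma(33/5, 2189/32)
obs 11: x=7/4 → posterior Inverse-Gamma(71/10, 1207/16)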